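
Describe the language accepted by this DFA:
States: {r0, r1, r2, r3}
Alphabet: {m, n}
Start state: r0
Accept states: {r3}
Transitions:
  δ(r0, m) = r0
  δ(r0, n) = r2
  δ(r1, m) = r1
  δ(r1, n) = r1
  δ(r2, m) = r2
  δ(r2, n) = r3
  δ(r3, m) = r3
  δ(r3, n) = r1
Testing a few strings:
  'mm' → reject
  'n' → reject
  'm' → reject
  'nmnm' → accept
State roles: r0=zero n's; r1=≥ three n's (dead); r2=one n; r3=two n's
All strings over {m,n} containing exactly two n's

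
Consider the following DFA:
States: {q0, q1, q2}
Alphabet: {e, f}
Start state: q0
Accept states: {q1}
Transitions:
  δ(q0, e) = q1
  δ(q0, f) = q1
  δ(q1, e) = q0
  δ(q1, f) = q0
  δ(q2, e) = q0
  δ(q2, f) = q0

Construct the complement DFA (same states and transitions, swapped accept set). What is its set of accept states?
Complement accept states = All states \ Original accept states
= {q0, q1, q2} \ {q1}
{q0, q2}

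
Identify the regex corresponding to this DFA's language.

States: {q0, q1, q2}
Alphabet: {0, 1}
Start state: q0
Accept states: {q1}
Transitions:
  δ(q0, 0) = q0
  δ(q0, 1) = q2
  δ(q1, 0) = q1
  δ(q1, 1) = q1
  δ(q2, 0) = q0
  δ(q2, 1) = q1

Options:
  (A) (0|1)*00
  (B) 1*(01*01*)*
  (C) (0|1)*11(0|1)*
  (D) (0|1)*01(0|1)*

Check each option against the DFA on short strings; one disagreement eliminates an option:
  (A) (0|1)*00: on '00' the DFA goes q0 → q0 → q0 and rejects (q0 ∉ Accept), but the regex matches it → eliminate
  (B) 1*(01*01*)*: on ε the DFA stays in q0 and rejects (q0 ∉ Accept), but the regex matches it → eliminate
  (C) (0|1)*11(0|1)*: agrees with the DFA on every string of length ≤ 6
  (D) (0|1)*01(0|1)*: on '01' the DFA goes q0 → q0 → q2 and rejects (q2 ∉ Accept), but the regex matches it → eliminate
Only (C) is consistent with the DFA.
(C) (0|1)*11(0|1)*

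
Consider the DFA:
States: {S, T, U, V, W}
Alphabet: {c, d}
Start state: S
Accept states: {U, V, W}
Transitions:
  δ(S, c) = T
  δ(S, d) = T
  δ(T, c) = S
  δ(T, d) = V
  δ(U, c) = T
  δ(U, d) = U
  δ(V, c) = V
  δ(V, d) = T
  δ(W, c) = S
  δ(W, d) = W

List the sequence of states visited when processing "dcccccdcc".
read 'd': S → T
  read 'c': T → S
  read 'c': S → T
  read 'c': T → S
  read 'c': S → T
  read 'c': T → S
  read 'd': S → T
  read 'c': T → S
  read 'c': S → T
S -> T -> S -> T -> S -> T -> S -> T -> S -> T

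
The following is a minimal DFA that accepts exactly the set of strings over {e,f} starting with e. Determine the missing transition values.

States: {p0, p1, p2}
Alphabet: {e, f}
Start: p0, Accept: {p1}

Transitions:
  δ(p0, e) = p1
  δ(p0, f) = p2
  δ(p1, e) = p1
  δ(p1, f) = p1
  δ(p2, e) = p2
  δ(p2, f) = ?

From the language and accept set, identify what each state tracks — p0: no input read; p1: started with e; p2: started with f (dead).
Each missing δ(q, a) is the state matching the new tracked value after reading a.
δ(p2, f) = p2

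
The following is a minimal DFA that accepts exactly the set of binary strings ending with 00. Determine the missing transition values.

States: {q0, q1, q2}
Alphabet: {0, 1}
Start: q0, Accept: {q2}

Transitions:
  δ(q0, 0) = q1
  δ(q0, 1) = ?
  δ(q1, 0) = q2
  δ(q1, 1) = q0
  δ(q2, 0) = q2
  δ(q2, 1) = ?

From the language and accept set, identify what each state tracks — q0: last symbol not 0; q1: one trailing 0; q2: two trailing 0's.
Each missing δ(q, a) is the state matching the new tracked value after reading a.
δ(q0, 1) = q0; δ(q2, 1) = q0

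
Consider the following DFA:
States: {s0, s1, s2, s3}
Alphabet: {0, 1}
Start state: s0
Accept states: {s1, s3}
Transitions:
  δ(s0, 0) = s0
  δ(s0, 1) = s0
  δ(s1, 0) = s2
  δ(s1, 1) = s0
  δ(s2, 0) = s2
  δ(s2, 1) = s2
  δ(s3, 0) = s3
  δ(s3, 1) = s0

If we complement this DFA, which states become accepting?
Complement accept states = All states \ Original accept states
= {s0, s1, s2, s3} \ {s1, s3}
{s0, s2}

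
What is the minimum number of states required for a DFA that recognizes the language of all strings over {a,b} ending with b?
By Myhill–Nerode, count the distinguishable equivalence classes: two classes — last symbol is b vs. not.
2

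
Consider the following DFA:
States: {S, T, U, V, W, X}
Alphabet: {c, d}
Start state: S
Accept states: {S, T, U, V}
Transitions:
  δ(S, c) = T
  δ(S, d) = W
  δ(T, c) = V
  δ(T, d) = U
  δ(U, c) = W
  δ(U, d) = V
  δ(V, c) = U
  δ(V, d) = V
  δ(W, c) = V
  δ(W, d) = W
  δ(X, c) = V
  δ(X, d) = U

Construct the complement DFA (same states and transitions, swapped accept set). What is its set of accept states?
Complement accept states = All states \ Original accept states
= {S, T, U, V, W, X} \ {S, T, U, V}
{W, X}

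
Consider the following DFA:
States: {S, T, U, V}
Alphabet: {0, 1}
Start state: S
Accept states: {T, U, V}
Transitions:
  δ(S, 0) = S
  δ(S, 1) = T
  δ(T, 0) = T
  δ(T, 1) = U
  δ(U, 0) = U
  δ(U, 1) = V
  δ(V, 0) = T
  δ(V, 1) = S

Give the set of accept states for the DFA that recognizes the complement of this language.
Complement accept states = All states \ Original accept states
= {S, T, U, V} \ {T, U, V}
{S}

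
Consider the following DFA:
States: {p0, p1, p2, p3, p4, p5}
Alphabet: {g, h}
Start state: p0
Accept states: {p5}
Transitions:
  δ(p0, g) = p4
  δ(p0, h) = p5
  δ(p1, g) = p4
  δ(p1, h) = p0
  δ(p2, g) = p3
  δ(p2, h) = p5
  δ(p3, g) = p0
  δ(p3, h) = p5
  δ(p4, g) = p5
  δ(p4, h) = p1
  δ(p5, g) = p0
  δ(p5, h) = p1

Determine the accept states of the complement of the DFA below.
Complement accept states = All states \ Original accept states
= {p0, p1, p2, p3, p4, p5} \ {p5}
{p0, p1, p2, p3, p4}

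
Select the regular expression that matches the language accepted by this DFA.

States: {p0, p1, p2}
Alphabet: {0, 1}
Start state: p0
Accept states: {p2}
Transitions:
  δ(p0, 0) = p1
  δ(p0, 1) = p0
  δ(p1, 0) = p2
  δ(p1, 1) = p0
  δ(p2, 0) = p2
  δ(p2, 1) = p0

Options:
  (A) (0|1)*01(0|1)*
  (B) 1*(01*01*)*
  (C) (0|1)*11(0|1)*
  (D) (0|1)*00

Check each option against the DFA on short strings; one disagreement eliminates an option:
  (A) (0|1)*01(0|1)*: on '00' the DFA goes p0 → p1 → p2 and accepts (p2 ∈ Accept), but the regex does not match it → eliminate
  (B) 1*(01*01*)*: on ε the DFA stays in p0 and rejects (p0 ∉ Accept), but the regex matches it → eliminate
  (C) (0|1)*11(0|1)*: on '00' the DFA goes p0 → p1 → p2 and accepts (p2 ∈ Accept), but the regex does not match it → eliminate
  (D) (0|1)*00: agrees with the DFA on every string of length ≤ 6
Only (D) is consistent with the DFA.
(D) (0|1)*00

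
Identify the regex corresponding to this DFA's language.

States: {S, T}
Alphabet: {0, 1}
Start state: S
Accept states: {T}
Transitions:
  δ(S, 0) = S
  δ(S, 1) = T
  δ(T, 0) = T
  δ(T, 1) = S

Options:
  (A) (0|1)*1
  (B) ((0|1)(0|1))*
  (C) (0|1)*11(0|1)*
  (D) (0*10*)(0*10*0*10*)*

Check each option against the DFA on short strings; one disagreement eliminates an option:
  (A) (0|1)*1: on '10' the DFA goes S → T → T and accepts (T ∈ Accept), but the regex does not match it → eliminate
  (B) ((0|1)(0|1))*: on ε the DFA stays in S and rejects (S ∉ Accept), but the regex matches it → eliminate
  (C) (0|1)*11(0|1)*: on '1' the DFA goes S → T and accepts (T ∈ Accept), but the regex does not match it → eliminate
  (D) (0*10*)(0*10*0*10*)*: agrees with the DFA on every string of length ≤ 6
Only (D) is consistent with the DFA.
(D) (0*10*)(0*10*0*10*)*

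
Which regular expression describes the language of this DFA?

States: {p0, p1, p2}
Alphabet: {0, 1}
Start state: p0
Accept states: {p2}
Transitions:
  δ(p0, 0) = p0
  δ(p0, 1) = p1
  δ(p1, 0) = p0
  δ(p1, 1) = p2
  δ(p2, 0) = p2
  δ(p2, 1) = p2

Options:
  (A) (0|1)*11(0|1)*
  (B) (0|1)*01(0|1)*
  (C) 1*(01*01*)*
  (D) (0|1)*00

Check each option against the DFA on short strings; one disagreement eliminates an option:
  (A) (0|1)*11(0|1)*: agrees with the DFA on every string of length ≤ 6
  (B) (0|1)*01(0|1)*: on '01' the DFA goes p0 → p0 → p1 and rejects (p1 ∉ Accept), but the regex matches it → eliminate
  (C) 1*(01*01*)*: on ε the DFA stays in p0 and rejects (p0 ∉ Accept), but the regex matches it → eliminate
  (D) (0|1)*00: on '00' the DFA goes p0 → p0 → p0 and rejects (p0 ∉ Accept), but the regex matches it → eliminate
Only (A) is consistent with the DFA.
(A) (0|1)*11(0|1)*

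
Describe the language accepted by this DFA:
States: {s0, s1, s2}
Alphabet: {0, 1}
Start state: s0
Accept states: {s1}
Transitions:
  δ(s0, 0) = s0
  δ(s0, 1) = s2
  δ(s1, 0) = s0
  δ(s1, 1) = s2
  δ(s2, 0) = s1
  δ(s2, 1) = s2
Testing a few strings:
  '001' → reject
  '100' → reject
  '0000' → reject
  '0101' → reject
State roles: s0=no suffix match; s1=suffix is 10; s2=one trailing 1
All binary strings ending with 10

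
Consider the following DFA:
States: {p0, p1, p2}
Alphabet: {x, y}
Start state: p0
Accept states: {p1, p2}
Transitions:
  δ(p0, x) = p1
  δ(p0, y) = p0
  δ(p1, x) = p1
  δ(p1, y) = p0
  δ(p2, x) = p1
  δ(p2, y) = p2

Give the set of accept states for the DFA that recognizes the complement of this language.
Complement accept states = All states \ Original accept states
= {p0, p1, p2} \ {p1, p2}
{p0}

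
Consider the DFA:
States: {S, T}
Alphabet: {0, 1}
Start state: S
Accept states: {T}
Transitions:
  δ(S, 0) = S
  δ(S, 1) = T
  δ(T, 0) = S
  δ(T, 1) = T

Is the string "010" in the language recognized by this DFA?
Processing string "010":
  S --0--> S
  S --1--> T
  T --0--> S
Final state: S
Accept states: {T}
No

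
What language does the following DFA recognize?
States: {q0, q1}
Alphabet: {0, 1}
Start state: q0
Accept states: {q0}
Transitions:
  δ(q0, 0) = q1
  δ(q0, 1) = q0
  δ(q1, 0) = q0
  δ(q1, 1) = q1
Testing a few strings:
  '011' → reject
  '010' → accept
  '0' → reject
  '111' → accept
State roles: q0=even number of 0's so far; q1=odd number of 0's so far
All binary strings with an even number of 0's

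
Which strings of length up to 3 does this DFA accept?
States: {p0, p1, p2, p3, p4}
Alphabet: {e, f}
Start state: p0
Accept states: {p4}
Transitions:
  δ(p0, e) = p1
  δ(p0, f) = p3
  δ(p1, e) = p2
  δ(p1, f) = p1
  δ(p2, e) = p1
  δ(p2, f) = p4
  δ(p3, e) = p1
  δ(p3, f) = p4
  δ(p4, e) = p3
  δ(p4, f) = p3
ff, eef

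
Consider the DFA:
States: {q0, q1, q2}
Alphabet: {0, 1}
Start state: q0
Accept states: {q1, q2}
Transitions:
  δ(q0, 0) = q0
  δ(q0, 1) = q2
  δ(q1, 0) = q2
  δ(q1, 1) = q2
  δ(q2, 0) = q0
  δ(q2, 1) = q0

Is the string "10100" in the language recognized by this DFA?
Processing string "10100":
  q0 --1--> q2
  q2 --0--> q0
  q0 --1--> q2
  q2 --0--> q0
  q0 --0--> q0
Final state: q0
Accept states: {q1, q2}
No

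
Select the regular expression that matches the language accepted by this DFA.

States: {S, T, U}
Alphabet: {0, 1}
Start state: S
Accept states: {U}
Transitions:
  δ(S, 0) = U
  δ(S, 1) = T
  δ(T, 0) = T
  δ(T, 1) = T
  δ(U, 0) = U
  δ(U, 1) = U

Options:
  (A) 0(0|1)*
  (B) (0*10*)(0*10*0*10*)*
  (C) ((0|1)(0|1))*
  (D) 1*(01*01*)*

Check each option against the DFA on short strings; one disagreement eliminates an option:
  (A) 0(0|1)*: agrees with the DFA on every string of length ≤ 6
  (B) (0*10*)(0*10*0*10*)*: on '0' the DFA goes S → U and accepts (U ∈ Accept), but the regex does not match it → eliminate
  (C) ((0|1)(0|1))*: on ε the DFA stays in S and rejects (S ∉ Accept), but the regex matches it → eliminate
  (D) 1*(01*01*)*: on ε the DFA stays in S and rejects (S ∉ Accept), but the regex matches it → eliminate
Only (A) is consistent with the DFA.
(A) 0(0|1)*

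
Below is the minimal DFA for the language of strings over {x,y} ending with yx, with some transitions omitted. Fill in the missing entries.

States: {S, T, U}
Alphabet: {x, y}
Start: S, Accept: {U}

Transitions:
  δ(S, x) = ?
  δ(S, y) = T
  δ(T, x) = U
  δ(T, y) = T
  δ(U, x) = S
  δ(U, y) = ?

From the language and accept set, identify what each state tracks — S: no suffix match; T: one trailing y; U: suffix is yx.
Each missing δ(q, a) is the state matching the new tracked value after reading a.
δ(S, x) = S; δ(U, y) = T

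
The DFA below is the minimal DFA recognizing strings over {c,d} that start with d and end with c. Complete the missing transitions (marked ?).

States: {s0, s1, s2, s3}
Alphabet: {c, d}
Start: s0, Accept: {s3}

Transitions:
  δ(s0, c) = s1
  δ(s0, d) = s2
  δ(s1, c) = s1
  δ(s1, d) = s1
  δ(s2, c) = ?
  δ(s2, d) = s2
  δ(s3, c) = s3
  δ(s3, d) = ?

From the language and accept set, identify what each state tracks — s0: no input read; s1: started with c (dead); s2: started with d, last symbol d; s3: started with d, last symbol c.
Each missing δ(q, a) is the state matching the new tracked value after reading a.
δ(s2, c) = s3; δ(s3, d) = s2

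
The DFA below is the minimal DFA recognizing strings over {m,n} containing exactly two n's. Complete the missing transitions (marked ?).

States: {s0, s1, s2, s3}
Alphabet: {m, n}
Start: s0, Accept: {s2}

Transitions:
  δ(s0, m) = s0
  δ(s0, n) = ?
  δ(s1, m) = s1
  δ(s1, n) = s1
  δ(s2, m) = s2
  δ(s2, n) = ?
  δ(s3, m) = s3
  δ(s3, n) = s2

From the language and accept set, identify what each state tracks — s0: zero n's; s1: ≥ three n's (dead); s2: two n's; s3: one n.
Each missing δ(q, a) is the state matching the new tracked value after reading a.
δ(s0, n) = s3; δ(s2, n) = s1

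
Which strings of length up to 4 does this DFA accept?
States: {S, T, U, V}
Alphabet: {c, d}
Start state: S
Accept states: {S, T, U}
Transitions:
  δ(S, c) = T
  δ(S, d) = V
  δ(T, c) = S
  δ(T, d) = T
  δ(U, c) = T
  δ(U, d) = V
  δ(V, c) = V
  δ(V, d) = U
ε, c, cc, cd, dd, ccc, cdc, cdd, dcd, ddc, cccc, cccd, ccdd, cdcc, cddc, cddd, dccd, dcdc, ddcc, ddcd, dddd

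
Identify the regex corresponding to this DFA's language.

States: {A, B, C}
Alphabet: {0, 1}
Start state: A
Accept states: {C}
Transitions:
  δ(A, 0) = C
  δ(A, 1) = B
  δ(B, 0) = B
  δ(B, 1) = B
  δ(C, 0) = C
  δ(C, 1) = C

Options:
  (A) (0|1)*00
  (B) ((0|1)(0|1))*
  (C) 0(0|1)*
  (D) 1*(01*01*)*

Check each option against the DFA on short strings; one disagreement eliminates an option:
  (A) (0|1)*00: on '0' the DFA goes A → C and accepts (C ∈ Accept), but the regex does not match it → eliminate
  (B) ((0|1)(0|1))*: on ε the DFA stays in A and rejects (A ∉ Accept), but the regex matches it → eliminate
  (C) 0(0|1)*: agrees with the DFA on every string of length ≤ 6
  (D) 1*(01*01*)*: on ε the DFA stays in A and rejects (A ∉ Accept), but the regex matches it → eliminate
Only (C) is consistent with the DFA.
(C) 0(0|1)*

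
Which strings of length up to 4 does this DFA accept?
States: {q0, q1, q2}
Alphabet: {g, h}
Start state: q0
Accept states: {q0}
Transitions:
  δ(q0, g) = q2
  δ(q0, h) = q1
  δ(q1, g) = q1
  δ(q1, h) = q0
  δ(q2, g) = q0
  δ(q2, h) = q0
ε, gg, gh, hh, hgh, gggg, gggh, gghh, ghgg, ghgh, ghhh, hggh, hhgg, hhgh, hhhh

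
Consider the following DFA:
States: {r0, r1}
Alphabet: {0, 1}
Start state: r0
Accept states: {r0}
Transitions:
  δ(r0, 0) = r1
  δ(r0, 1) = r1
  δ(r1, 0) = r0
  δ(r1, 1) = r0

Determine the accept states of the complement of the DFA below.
Complement accept states = All states \ Original accept states
= {r0, r1} \ {r0}
{r1}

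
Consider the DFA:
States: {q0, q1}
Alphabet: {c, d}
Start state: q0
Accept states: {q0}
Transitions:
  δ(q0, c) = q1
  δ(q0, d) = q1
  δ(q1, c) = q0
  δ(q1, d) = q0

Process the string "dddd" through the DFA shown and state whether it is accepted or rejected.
Processing string "dddd":
  q0 --d--> q1
  q1 --d--> q0
  q0 --d--> q1
  q1 --d--> q0
Final state: q0
Accept states: {q0}
Yes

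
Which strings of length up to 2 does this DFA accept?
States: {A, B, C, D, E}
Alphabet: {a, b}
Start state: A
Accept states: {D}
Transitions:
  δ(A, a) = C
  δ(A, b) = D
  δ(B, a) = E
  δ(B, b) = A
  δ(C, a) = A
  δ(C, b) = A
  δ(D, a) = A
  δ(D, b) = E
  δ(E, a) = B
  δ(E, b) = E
b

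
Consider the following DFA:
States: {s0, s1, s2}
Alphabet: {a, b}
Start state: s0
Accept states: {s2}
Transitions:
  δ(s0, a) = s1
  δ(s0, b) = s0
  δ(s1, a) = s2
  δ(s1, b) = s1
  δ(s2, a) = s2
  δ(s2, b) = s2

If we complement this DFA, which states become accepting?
Complement accept states = All states \ Original accept states
= {s0, s1, s2} \ {s2}
{s0, s1}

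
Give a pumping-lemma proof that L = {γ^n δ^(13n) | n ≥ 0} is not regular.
Assume L is regular with pumping length p. Idea: pumping the γ-block breaks the 1:13 ratio.
Choose s = γ^p δ^(13p) (length 14p ≥ p). By the pumping lemma, s = xyz with |xy| ≤ p, |y| > 0, so y = γ^k with k ≥ 1. Then xy²z = γ^(p+k) δ^(13p). For this to be in L we would need 13p = 13(p+k), i.e. 13k = 0, contradicting k ≥ 1. So xy²z ∉ L.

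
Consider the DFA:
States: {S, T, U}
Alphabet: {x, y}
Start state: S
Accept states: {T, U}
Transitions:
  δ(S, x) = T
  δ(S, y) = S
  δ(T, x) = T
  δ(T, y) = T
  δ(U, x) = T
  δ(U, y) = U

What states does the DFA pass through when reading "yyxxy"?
read 'y': S → S
  read 'y': S → S
  read 'x': S → T
  read 'x': T → T
  read 'y': T → T
S -> S -> S -> T -> T -> T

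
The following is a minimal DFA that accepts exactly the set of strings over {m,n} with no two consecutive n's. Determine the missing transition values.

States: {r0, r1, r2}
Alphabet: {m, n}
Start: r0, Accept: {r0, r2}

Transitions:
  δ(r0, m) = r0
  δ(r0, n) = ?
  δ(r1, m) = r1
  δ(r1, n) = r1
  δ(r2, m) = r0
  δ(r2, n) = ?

From the language and accept set, identify what each state tracks — r0: last symbol not n (ok); r1: saw nn (dead); r2: last symbol n (ok).
Each missing δ(q, a) is the state matching the new tracked value after reading a.
δ(r0, n) = r2; δ(r2, n) = r1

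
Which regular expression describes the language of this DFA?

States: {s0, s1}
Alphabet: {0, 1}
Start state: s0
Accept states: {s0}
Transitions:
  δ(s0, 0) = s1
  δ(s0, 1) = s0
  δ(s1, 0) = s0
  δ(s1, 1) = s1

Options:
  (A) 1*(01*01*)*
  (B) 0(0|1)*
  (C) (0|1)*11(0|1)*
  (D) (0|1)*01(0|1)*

Check each option against the DFA on short strings; one disagreement eliminates an option:
  (A) 1*(01*01*)*: agrees with the DFA on every string of length ≤ 6
  (B) 0(0|1)*: on ε the DFA stays in s0 and accepts (s0 ∈ Accept), but the regex does not match it → eliminate
  (C) (0|1)*11(0|1)*: on ε the DFA stays in s0 and accepts (s0 ∈ Accept), but the regex does not match it → eliminate
  (D) (0|1)*01(0|1)*: on ε the DFA stays in s0 and accepts (s0 ∈ Accept), but the regex does not match it → eliminate
Only (A) is consistent with the DFA.
(A) 1*(01*01*)*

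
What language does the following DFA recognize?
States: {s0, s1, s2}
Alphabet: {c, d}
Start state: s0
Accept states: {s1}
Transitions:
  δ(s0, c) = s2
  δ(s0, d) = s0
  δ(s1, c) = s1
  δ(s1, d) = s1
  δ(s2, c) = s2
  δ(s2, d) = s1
Testing a few strings:
  'ddcc' → reject
  'cc' → reject
  'cddc' → accept
  'ccc' → reject
State roles: s0=no c seen yet; s1=substring cd seen; s2=seen a c, waiting for d
All strings over {c,d} containing the substring cd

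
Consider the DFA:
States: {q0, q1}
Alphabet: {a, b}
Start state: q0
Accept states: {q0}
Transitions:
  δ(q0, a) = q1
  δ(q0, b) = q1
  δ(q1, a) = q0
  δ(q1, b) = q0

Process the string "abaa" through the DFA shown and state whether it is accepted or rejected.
Processing string "abaa":
  q0 --a--> q1
  q1 --b--> q0
  q0 --a--> q1
  q1 --a--> q0
Final state: q0
Accept states: {q0}
Yes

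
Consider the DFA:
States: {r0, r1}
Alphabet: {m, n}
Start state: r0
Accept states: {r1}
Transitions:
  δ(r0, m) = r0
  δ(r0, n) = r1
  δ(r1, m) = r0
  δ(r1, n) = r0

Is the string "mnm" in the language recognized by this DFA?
Processing string "mnm":
  r0 --m--> r0
  r0 --n--> r1
  r1 --m--> r0
Final state: r0
Accept states: {r1}
No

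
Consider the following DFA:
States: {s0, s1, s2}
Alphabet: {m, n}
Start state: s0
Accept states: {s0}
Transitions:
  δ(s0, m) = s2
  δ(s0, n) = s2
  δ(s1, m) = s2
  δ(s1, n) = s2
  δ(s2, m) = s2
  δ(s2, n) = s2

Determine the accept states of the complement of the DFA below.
Complement accept states = All states \ Original accept states
= {s0, s1, s2} \ {s0}
{s1, s2}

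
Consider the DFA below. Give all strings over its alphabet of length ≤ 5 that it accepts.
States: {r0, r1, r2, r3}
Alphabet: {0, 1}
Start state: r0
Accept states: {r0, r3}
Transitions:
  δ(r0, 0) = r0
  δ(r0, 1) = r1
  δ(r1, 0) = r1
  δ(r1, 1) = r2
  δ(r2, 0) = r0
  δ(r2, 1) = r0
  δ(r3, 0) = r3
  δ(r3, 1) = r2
ε, 0, 00, 000, 110, 111, 0000, 0110, 0111, 1010, 1011, 1100, 1110, 00000, 00110, 00111, 01010, 01011, 01100, 01110, 10010, 10011, 10100, 10110, 11000, 11100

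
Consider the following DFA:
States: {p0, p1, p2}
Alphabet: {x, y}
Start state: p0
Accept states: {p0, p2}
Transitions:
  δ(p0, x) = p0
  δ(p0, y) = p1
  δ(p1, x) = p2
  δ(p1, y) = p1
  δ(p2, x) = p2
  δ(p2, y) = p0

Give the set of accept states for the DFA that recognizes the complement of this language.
Complement accept states = All states \ Original accept states
= {p0, p1, p2} \ {p0, p2}
{p1}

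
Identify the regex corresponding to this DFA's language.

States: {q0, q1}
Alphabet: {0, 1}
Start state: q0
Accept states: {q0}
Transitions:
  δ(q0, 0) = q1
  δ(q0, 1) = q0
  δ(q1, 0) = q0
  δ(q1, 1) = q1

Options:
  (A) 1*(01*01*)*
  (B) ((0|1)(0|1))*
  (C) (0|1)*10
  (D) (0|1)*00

Check each option against the DFA on short strings; one disagreement eliminates an option:
  (A) 1*(01*01*)*: agrees with the DFA on every string of length ≤ 6
  (B) ((0|1)(0|1))*: on '1' the DFA goes q0 → q0 and accepts (q0 ∈ Accept), but the regex does not match it → eliminate
  (C) (0|1)*10: on ε the DFA stays in q0 and accepts (q0 ∈ Accept), but the regex does not match it → eliminate
  (D) (0|1)*00: on ε the DFA stays in q0 and accepts (q0 ∈ Accept), but the regex does not match it → eliminate
Only (A) is consistent with the DFA.
(A) 1*(01*01*)*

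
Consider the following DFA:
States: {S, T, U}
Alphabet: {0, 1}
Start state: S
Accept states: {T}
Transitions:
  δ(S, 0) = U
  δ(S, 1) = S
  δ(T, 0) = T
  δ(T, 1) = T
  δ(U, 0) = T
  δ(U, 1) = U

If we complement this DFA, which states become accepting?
Complement accept states = All states \ Original accept states
= {S, T, U} \ {T}
{S, U}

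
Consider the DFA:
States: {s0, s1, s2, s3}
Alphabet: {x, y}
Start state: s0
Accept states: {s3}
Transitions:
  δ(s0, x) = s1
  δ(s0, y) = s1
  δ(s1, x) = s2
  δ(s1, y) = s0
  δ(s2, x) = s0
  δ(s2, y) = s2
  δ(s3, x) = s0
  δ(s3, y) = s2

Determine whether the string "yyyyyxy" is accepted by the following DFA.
Processing string "yyyyyxy":
  s0 --y--> s1
  s1 --y--> s0
  s0 --y--> s1
  s1 --y--> s0
  s0 --y--> s1
  s1 --x--> s2
  s2 --y--> s2
Final state: s2
Accept states: {s3}
No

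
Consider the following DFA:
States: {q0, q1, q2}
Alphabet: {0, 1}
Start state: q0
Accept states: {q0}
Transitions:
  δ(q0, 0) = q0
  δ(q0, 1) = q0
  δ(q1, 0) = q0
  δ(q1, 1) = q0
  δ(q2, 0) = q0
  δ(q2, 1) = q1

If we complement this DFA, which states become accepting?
Complement accept states = All states \ Original accept states
= {q0, q1, q2} \ {q0}
{q1, q2}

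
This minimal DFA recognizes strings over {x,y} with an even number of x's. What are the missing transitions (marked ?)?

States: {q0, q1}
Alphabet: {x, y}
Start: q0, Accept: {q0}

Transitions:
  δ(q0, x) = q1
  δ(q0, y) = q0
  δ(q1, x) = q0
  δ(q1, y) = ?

From the language and accept set, identify what each state tracks — q0: even number of x's so far; q1: odd number of x's so far.
Each missing δ(q, a) is the state matching the new tracked value after reading a.
δ(q1, y) = q1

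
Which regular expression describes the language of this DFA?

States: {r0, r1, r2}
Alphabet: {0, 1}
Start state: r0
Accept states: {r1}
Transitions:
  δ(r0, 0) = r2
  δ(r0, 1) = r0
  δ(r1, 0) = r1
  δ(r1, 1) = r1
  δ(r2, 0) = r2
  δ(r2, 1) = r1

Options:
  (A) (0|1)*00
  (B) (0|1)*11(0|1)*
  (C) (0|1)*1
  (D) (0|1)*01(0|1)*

Check each option against the DFA on short strings; one disagreement eliminates an option:
  (A) (0|1)*00: on '00' the DFA goes r0 → r2 → r2 and rejects (r2 ∉ Accept), but the regex matches it → eliminate
  (B) (0|1)*11(0|1)*: on '01' the DFA goes r0 → r2 → r1 and accepts (r1 ∈ Accept), but the regex does not match it → eliminate
  (C) (0|1)*1: on '1' the DFA goes r0 → r0 and rejects (r0 ∉ Accept), but the regex matches it → eliminate
  (D) (0|1)*01(0|1)*: agrees with the DFA on every string of length ≤ 6
Only (D) is consistent with the DFA.
(D) (0|1)*01(0|1)*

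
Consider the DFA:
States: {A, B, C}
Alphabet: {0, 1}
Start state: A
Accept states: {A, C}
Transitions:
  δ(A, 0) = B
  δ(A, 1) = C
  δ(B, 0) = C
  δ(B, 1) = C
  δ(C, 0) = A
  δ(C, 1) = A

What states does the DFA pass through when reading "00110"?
read '0': A → B
  read '0': B → C
  read '1': C → A
  read '1': A → C
  read '0': C → A
A -> B -> C -> A -> C -> A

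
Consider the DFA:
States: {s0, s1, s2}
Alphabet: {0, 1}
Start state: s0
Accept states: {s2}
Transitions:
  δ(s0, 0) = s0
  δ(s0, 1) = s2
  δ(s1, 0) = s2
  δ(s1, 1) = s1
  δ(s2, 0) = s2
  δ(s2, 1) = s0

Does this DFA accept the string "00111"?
Processing string "00111":
  s0 --0--> s0
  s0 --0--> s0
  s0 --1--> s2
  s2 --1--> s0
  s0 --1--> s2
Final state: s2
Accept states: {s2}
Yes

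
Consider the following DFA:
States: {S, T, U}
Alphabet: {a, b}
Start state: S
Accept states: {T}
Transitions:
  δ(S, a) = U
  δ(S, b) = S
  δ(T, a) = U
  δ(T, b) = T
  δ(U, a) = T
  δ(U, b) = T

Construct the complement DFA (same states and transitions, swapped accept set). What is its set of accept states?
Complement accept states = All states \ Original accept states
= {S, T, U} \ {T}
{S, U}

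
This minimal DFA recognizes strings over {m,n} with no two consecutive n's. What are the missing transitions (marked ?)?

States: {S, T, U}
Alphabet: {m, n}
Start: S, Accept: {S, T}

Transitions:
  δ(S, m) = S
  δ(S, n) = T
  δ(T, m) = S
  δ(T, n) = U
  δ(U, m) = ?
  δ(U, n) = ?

From the language and accept set, identify what each state tracks — S: last symbol not n (ok); T: last symbol n (ok); U: saw nn (dead).
Each missing δ(q, a) is the state matching the new tracked value after reading a.
δ(U, m) = U; δ(U, n) = U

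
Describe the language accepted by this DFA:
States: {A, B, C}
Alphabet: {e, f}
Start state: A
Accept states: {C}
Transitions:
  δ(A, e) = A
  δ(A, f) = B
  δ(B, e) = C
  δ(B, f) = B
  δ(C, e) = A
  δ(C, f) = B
Testing a few strings:
  'f' → reject
  'ff' → reject
  'efee' → reject
  'efe' → accept
State roles: A=no suffix match; B=one trailing f; C=suffix is fe
All strings over {e,f} ending with fe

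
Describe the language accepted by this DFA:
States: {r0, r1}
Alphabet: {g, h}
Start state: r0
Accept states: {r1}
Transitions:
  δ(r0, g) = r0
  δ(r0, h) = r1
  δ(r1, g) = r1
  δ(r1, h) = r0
Testing a few strings:
  'gh' → accept
  'ggh' → accept
  'gg' → reject
  'ghg' → accept
State roles: r0=even number of h's so far; r1=odd number of h's so far
All strings over {g,h} with an odd number of h's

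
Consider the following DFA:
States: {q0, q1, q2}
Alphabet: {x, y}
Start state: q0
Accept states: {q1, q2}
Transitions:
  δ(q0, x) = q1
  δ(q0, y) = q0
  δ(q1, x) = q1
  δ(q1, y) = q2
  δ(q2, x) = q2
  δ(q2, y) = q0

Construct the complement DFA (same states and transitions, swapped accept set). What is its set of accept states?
Complement accept states = All states \ Original accept states
= {q0, q1, q2} \ {q1, q2}
{q0}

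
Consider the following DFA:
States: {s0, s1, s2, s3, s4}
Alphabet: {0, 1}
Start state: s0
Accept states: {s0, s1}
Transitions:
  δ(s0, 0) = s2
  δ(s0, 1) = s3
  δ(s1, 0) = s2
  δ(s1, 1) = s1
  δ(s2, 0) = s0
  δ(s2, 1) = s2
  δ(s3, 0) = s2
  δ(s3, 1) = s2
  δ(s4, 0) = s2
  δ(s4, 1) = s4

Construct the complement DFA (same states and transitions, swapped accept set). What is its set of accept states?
Complement accept states = All states \ Original accept states
= {s0, s1, s2, s3, s4} \ {s0, s1}
{s2, s3, s4}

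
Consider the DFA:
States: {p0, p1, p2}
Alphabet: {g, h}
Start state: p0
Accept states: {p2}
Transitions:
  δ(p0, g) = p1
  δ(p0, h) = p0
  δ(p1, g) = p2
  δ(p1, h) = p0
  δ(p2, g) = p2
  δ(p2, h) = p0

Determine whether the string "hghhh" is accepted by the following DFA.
Processing string "hghhh":
  p0 --h--> p0
  p0 --g--> p1
  p1 --h--> p0
  p0 --h--> p0
  p0 --h--> p0
Final state: p0
Accept states: {p2}
No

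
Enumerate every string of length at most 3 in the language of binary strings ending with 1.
1, 01, 11, 001, 011, 101, 111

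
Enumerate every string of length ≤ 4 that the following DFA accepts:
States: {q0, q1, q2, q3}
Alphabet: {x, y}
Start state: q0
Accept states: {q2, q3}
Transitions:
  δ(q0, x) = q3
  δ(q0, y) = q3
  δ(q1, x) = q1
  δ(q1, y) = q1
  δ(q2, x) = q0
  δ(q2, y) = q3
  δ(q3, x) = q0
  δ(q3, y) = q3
x, y, xy, yy, xxx, xxy, xyy, yxx, yxy, yyy, xxxy, xxyy, xyxx, xyxy, xyyy, yxxy, yxyy, yyxx, yyxy, yyyy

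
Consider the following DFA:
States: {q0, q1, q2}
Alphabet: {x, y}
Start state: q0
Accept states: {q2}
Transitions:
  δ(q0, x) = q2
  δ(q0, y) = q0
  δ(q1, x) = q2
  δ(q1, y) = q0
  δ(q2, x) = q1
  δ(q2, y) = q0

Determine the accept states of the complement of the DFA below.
Complement accept states = All states \ Original accept states
= {q0, q1, q2} \ {q2}
{q0, q1}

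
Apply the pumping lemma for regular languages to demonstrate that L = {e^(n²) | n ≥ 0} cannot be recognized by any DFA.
Assume L is regular with pumping length p. Idea: pumping adds a fixed amount, but gaps between consecutive squares grow.
Choose s = e^(p²) (length p² ≥ p). By the pumping lemma, s = xyz with |xy| ≤ p, |y| > 0, so |y| = k with 1 ≤ k ≤ p. Then |xy²z| = p²+k. Since p² < p²+k ≤ p²+p < (p+1)², the length p²+k lies strictly between consecutive squares, so it is not a perfect square and xy²z ∉ L.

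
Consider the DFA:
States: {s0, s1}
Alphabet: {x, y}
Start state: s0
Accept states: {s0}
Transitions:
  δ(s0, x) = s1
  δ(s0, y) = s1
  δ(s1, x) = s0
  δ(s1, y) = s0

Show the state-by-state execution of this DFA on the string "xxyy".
read 'x': s0 → s1
  read 'x': s1 → s0
  read 'y': s0 → s1
  read 'y': s1 → s0
s0 -> s1 -> s0 -> s1 -> s0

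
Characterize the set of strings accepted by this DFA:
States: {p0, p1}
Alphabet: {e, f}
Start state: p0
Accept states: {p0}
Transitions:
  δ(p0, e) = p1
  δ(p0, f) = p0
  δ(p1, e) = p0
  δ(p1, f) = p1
Testing a few strings:
  'e' → reject
  'eee' → reject
  'f' → accept
  'ff' → accept
State roles: p0=even number of e's so far; p1=odd number of e's so far
All strings over {e,f} with an even number of e's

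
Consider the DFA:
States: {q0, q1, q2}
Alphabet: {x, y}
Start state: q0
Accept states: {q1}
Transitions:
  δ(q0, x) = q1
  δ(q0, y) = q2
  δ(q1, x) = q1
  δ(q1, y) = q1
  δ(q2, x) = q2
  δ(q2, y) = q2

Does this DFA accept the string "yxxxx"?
Processing string "yxxxx":
  q0 --y--> q2
  q2 --x--> q2
  q2 --x--> q2
  q2 --x--> q2
  q2 --x--> q2
Final state: q2
Accept states: {q1}
No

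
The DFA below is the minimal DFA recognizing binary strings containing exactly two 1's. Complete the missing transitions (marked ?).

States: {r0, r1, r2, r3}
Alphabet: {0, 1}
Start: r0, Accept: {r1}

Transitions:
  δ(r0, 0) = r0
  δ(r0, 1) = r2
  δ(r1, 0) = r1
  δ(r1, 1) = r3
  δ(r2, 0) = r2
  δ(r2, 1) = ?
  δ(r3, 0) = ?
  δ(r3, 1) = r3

From the language and accept set, identify what each state tracks — r0: zero 1's; r1: two 1's; r2: one 1; r3: ≥ three 1's (dead).
Each missing δ(q, a) is the state matching the new tracked value after reading a.
δ(r2, 1) = r1; δ(r3, 0) = r3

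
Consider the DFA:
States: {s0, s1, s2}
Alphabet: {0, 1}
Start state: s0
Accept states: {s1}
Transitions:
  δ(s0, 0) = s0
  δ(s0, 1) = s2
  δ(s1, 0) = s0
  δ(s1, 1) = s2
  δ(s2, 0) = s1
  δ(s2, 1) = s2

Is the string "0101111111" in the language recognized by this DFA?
Processing string "0101111111":
  s0 --0--> s0
  s0 --1--> s2
  s2 --0--> s1
  s1 --1--> s2
  s2 --1--> s2
  s2 --1--> s2
  s2 --1--> s2
  s2 --1--> s2
  s2 --1--> s2
  s2 --1--> s2
Final state: s2
Accept states: {s1}
No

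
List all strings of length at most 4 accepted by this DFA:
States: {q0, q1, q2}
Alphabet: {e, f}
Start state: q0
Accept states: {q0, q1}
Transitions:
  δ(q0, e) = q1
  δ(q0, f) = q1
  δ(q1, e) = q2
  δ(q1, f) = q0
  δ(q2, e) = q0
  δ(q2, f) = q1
ε, e, f, ef, ff, eee, eef, efe, eff, fee, fef, ffe, fff, eeee, eeef, eeff, efef, efff, feee, feef, feff, ffef, ffff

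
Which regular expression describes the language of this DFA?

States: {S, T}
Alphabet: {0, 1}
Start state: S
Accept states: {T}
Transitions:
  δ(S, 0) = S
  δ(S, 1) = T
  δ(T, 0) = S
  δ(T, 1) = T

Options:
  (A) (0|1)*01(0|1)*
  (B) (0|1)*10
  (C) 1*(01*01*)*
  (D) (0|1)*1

Check each option against the DFA on short strings; one disagreement eliminates an option:
  (A) (0|1)*01(0|1)*: on '1' the DFA goes S → T and accepts (T ∈ Accept), but the regex does not match it → eliminate
  (B) (0|1)*10: on '1' the DFA goes S → T and accepts (T ∈ Accept), but the regex does not match it → eliminate
  (C) 1*(01*01*)*: on ε the DFA stays in S and rejects (S ∉ Accept), but the regex matches it → eliminate
  (D) (0|1)*1: agrees with the DFA on every string of length ≤ 6
Only (D) is consistent with the DFA.
(D) (0|1)*1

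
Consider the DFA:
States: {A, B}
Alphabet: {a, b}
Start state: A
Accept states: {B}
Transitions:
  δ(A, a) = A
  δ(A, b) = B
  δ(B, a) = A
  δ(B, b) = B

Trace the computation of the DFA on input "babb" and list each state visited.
read 'b': A → B
  read 'a': B → A
  read 'b': A → B
  read 'b': B → B
A -> B -> A -> B -> B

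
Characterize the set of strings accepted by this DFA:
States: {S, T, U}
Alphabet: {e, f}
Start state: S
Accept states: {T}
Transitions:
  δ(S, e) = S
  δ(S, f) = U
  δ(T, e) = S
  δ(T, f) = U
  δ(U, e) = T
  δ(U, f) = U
Testing a few strings:
  'ff' → reject
  'fef' → reject
  'f' → reject
  'ee' → reject
State roles: S=no suffix match; T=suffix is fe; U=one trailing f
All strings over {e,f} ending with fe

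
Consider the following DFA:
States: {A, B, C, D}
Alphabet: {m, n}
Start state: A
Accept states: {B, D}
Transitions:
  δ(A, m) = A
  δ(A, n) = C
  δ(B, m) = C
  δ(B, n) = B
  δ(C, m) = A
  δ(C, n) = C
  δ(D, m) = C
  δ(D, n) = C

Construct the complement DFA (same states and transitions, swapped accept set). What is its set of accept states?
Complement accept states = All states \ Original accept states
= {A, B, C, D} \ {B, D}
{A, C}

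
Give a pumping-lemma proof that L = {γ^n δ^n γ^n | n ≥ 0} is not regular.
Assume L is regular with pumping length p. Idea: pumping the first γ-block unbalances it against the other two.
Choose s = γ^p δ^p γ^p ∈ L (|s| = 3p ≥ p). By the pumping lemma, s = xyz with |xy| ≤ p, |y| > 0, so y = γ^k with k ≥ 1, inside the first γ-block. Then xy²z = γ^(p+k) δ^p γ^p. The first block has length p+k ≠ p, so the three block lengths are no longer equal and xy²z ∉ L.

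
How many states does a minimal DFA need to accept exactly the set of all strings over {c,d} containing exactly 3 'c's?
By Myhill–Nerode, count the distinguishable equivalence classes: 5 classes — having seen 0, 1, …, 3, or >3 copies of 'c'; the count-3 class is the only accepting one and >3 is dead.
5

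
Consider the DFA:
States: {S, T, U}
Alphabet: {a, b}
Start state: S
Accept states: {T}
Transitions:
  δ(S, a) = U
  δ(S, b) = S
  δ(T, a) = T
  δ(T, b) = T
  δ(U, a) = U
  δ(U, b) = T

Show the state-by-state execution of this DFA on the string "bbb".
read 'b': S → S
  read 'b': S → S
  read 'b': S → S
S -> S -> S -> S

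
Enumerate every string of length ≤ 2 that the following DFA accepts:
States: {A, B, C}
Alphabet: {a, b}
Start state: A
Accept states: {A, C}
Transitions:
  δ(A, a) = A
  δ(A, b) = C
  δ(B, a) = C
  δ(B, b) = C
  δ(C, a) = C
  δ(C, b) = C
ε, a, b, aa, ab, ba, bb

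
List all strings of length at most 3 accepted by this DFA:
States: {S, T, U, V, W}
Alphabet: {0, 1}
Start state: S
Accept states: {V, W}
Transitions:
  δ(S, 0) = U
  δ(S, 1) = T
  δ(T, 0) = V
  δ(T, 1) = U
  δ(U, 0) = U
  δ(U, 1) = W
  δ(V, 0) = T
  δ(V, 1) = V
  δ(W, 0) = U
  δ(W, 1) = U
01, 10, 001, 101, 111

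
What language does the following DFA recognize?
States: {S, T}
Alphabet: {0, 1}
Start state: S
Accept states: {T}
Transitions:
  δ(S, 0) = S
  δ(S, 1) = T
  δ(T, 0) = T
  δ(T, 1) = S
Testing a few strings:
  '10' → accept
  '000' → reject
  '1' → accept
  '0' → reject
State roles: S=even number of 1's so far; T=odd number of 1's so far
All binary strings with an odd number of 1's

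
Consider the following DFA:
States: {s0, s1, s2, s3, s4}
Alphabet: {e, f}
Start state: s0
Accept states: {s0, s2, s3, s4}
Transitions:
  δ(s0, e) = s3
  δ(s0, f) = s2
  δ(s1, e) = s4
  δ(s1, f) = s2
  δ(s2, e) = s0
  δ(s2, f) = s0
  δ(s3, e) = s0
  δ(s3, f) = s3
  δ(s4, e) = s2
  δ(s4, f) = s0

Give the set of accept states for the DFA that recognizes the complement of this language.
Complement accept states = All states \ Original accept states
= {s0, s1, s2, s3, s4} \ {s0, s2, s3, s4}
{s1}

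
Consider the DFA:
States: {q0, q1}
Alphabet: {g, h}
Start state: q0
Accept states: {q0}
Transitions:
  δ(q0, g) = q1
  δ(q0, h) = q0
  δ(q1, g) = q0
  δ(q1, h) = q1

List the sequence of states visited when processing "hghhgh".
read 'h': q0 → q0
  read 'g': q0 → q1
  read 'h': q1 → q1
  read 'h': q1 → q1
  read 'g': q1 → q0
  read 'h': q0 → q0
q0 -> q0 -> q1 -> q1 -> q1 -> q0 -> q0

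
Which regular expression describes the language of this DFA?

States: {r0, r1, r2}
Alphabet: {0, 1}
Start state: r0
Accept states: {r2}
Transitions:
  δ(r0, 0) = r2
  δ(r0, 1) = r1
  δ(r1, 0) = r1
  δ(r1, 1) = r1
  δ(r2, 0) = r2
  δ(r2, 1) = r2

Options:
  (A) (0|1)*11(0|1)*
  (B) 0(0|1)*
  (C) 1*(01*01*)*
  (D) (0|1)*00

Check each option against the DFA on short strings; one disagreement eliminates an option:
  (A) (0|1)*11(0|1)*: on '0' the DFA goes r0 → r2 and accepts (r2 ∈ Accept), but the regex does not match it → eliminate
  (B) 0(0|1)*: agrees with the DFA on every string of length ≤ 6
  (C) 1*(01*01*)*: on ε the DFA stays in r0 and rejects (r0 ∉ Accept), but the regex matches it → eliminate
  (D) (0|1)*00: on '0' the DFA goes r0 → r2 and accepts (r2 ∈ Accept), but the regex does not match it → eliminate
Only (B) is consistent with the DFA.
(B) 0(0|1)*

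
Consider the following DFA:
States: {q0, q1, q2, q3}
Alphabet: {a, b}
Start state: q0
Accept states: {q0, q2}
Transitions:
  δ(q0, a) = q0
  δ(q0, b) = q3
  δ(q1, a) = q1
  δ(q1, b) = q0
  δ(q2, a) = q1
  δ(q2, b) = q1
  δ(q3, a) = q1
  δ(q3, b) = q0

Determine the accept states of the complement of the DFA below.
Complement accept states = All states \ Original accept states
= {q0, q1, q2, q3} \ {q0, q2}
{q1, q3}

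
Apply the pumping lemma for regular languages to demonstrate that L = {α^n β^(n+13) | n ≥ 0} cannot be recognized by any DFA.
Assume L is regular with pumping length p. Idea: pumping the α-block breaks the fixed offset of 13.
Choose s = α^p β^(p+13) ∈ L. By the pumping lemma, s = xyz with |xy| ≤ p, |y| > 0, so y = α^k with k ≥ 1. Then xy²z = α^(p+k) β^(p+13). For this to be in L we would need p+13 = (p+k)+13, i.e. k = 0, contradicting k ≥ 1. So xy²z ∉ L.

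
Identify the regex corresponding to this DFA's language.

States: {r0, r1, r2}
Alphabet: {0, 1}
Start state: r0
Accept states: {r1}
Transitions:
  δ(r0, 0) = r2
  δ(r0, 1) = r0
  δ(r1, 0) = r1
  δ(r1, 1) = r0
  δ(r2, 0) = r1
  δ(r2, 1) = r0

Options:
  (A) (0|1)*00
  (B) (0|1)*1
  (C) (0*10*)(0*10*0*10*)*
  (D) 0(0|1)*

Check each option against the DFA on short strings; one disagreement eliminates an option:
  (A) (0|1)*00: agrees with the DFA on every string of length ≤ 6
  (B) (0|1)*1: on '1' the DFA goes r0 → r0 and rejects (r0 ∉ Accept), but the regex matches it → eliminate
  (C) (0*10*)(0*10*0*10*)*: on '1' the DFA goes r0 → r0 and rejects (r0 ∉ Accept), but the regex matches it → eliminate
  (D) 0(0|1)*: on '0' the DFA goes r0 → r2 and rejects (r2 ∉ Accept), but the regex matches it → eliminate
Only (A) is consistent with the DFA.
(A) (0|1)*00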